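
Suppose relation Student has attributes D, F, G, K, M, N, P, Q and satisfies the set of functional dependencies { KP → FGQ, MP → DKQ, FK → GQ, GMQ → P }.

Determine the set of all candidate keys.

{M, N, P}, {F, K, M, N}, {G, M, N, Q}

{M, N, P}⁺: MP→DKQ adds D, K, Q; KP→FGQ adds F, G → {D, F, G, K, M, N, P, Q}. Minimal: {N, P}⁺ = {N, P}; {M, P}⁺ = {D, F, G, K, M, P, Q}; {M, N}⁺ = {M, N} — none reach the full schema.
{F, K, M, N}⁺: FK→GQ adds G, Q; GMQ→P adds P; MP→DKQ adds D → {D, F, G, K, M, N, P, Q}. Minimal: {K, M, N}⁺ = {K, M, N}; {F, M, N}⁺ = {F, M, N}; {F, K, N}⁺ = {F, G, K, N, Q}; … — none reach the full schema.
{G, M, N, Q}⁺: GMQ→P adds P; MP→DKQ adds D, K; KP→FGQ adds F → {D, F, G, K, M, N, P, Q}. Minimal: {M, N, Q}⁺ = {M, N, Q}; {G, N, Q}⁺ = {G, N, Q}; {G, M, Q}⁺ = {D, F, G, K, M, P, Q}; … — none reach the full schema.
Any other superkey contains one of these as a subset, so there are no further candidate keys.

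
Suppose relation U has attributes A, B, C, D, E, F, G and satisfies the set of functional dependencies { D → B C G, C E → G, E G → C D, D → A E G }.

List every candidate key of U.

(D, F), (C, E, F), (E, F, G)

{D, F}⁺: D→BCG adds B, C, G; D→AEG adds A, E → {A, B, C, D, E, F, G}.
{C, E, F}⁺: CE→G adds G; EG→CD adds D; D→AEG adds A; D→BCG adds B → {A, B, C, D, E, F, G}.
{E, F, G}⁺: EG→CD adds C, D; D→AEG adds A; D→BCG adds B → {A, B, C, D, E, F, G}.
Any other superkey contains one of these as a subset, so there are no further candidate keys.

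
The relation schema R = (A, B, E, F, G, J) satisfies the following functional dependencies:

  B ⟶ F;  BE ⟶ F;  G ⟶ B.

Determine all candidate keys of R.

{A, E, G, J}⁺: G→B adds B; B→F adds F → {A, B, E, F, G, J}. Minimal: {E, G, J}⁺ = {B, E, F, G, J}; {A, G, J}⁺ = {A, B, F, G, J}; {A, E, J}⁺ = {A, E, J}; … — none reach the full schema.

(A, E, G, J)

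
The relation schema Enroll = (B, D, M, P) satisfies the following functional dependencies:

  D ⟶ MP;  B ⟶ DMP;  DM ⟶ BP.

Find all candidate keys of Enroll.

{B}⁺: B→DMP adds D, M, P → {B, D, M, P}.
{D}⁺: D→MP adds M, P; DM→BP adds B → {B, D, M, P}.
Any other superkey contains one of these as a subset, so there are no further candidate keys.

(B); (D)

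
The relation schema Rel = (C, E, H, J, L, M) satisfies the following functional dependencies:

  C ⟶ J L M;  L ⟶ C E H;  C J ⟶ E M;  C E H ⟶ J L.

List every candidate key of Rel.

{C}; {L}

{C}⁺: C→JLM adds J, L, M; L→CEH adds E, H → {C, E, H, J, L, M}.
{L}⁺: L→CEH adds C, E, H; CEH→JL adds J; C→JLM adds M → {C, E, H, J, L, M}.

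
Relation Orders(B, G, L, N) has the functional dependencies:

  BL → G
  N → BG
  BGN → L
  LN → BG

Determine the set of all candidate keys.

Attribute N never appears on the right-hand side of any dependency, so N must belong to every candidate key.
{N}⁺ = {B, G, L, N}, which is all of the schema, so {N} is the only candidate key.

(N)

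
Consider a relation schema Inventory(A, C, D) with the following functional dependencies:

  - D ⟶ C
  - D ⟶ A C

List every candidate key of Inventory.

(D)

Attribute D never appears on the right-hand side of any dependency, so D must belong to every candidate key.
{D}⁺ = {A, C, D}, which is all of the schema, so {D} is the only candidate key.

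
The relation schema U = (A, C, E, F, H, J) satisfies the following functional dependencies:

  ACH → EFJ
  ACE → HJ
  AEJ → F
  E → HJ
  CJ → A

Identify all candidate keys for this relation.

Attribute C never appears on the right-hand side of any dependency, so C must belong to every candidate key.
{C}⁺ = {C}, which is not all of the schema, so we must add further attributes.
{C, E}⁺: E→HJ adds H, J; CJ→A adds A; ACH→EFJ adds F → {A, C, E, F, H, J}. Minimal: {E}⁺ = {E, H, J}; {C}⁺ = {C} — none reach the full schema.
{A, C, H}⁺: ACH→EFJ adds E, F, J → {A, C, E, F, H, J}. Minimal: {C, H}⁺ = {C, H}; {A, H}⁺ = {A, H}; {A, C}⁺ = {A, C} — none reach the full schema.
{C, H, J}⁺: CJ→A adds A; ACH→EFJ adds E, F → {A, C, E, F, H, J}. Minimal: {H, J}⁺ = {H, J}; {C, J}⁺ = {A, C, J}; {C, H}⁺ = {C, H} — none reach the full schema.
Any other superkey contains one of these as a subset, so there are no further candidate keys.

{C, E}, {A, C, H}, {C, H, J}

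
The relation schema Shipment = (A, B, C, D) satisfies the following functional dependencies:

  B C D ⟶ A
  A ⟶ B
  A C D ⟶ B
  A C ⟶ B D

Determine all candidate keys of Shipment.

Attribute C never appears on the right-hand side of any dependency, so C must belong to every candidate key.
{C}⁺ = {C}, which is not all of the schema, so we must add further attributes.
{A, C}⁺: A→B adds B; AC→BD adds D → {A, B, C, D}. Minimal: {C}⁺ = {C}; {A}⁺ = {A, B} — none reach the full schema.
{B, C, D}⁺: BCD→A adds A → {A, B, C, D}. Minimal: {C, D}⁺ = {C, D}; {B, D}⁺ = {B, D}; {B, C}⁺ = {B, C} — none reach the full schema.
Any other superkey contains one of these as a subset, so there are no further candidate keys.

(A, C), (B, C, D)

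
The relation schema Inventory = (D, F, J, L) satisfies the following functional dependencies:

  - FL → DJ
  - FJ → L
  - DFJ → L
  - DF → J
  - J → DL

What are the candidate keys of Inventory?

{D, F}⁺: DF→J adds J; J→DL adds L → {D, F, J, L}. Minimal: {F}⁺ = {F}; {D}⁺ = {D} — none reach the full schema.
{F, J}⁺: FJ→L adds L; J→DL adds D → {D, F, J, L}. Minimal: {J}⁺ = {D, J, L}; {F}⁺ = {F} — none reach the full schema.
{F, L}⁺: FL→DJ adds D, J → {D, F, J, L}. Minimal: {L}⁺ = {L}; {F}⁺ = {F} — none reach the full schema.

DF, FJ, FL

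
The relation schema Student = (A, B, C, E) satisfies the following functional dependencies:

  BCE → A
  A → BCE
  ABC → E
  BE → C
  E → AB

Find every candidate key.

{A}⁺: A→BCE adds B, C, E → {A, B, C, E}.
{E}⁺: E→AB adds A, B; A→BCE adds C → {A, B, C, E}.

(A); (E)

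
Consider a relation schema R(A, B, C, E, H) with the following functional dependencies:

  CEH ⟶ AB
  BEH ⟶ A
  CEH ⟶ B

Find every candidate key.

{C, E, H}

{C, E, H}⁺: CEH→AB adds A, B → {A, B, C, E, H}. Minimal: {E, H}⁺ = {E, H}; {C, H}⁺ = {C, H}; {C, E}⁺ = {C, E} — none reach the full schema.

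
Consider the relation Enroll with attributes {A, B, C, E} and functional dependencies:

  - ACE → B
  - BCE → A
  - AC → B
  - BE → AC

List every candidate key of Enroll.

(B, E); (A, C, E)

Attribute E never appears on the right-hand side of any dependency, so E must belong to every candidate key.
{E}⁺ = {E}, which is not all of the schema, so we must add further attributes.
{B, E}⁺: BE→AC adds A, C → {A, B, C, E}. Minimal: {E}⁺ = {E}; {B}⁺ = {B} — none reach the full schema.
{A, C, E}⁺: ACE→B adds B → {A, B, C, E}. Minimal: {C, E}⁺ = {C, E}; {A, E}⁺ = {A, E}; {A, C}⁺ = {A, B, C} — none reach the full schema.
Any other superkey contains one of these as a subset, so there are no further candidate keys.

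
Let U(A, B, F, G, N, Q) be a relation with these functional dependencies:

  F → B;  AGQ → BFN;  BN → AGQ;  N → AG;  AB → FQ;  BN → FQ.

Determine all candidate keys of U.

{B, N}⁺: BN→AGQ adds A, G, Q; AB→FQ adds F → {A, B, F, G, N, Q}. Minimal: {N}⁺ = {A, G, N}; {B}⁺ = {B} — none reach the full schema.
{F, N}⁺: F→B adds B; BN→AGQ adds A, G, Q → {A, B, F, G, N, Q}. Minimal: {N}⁺ = {A, G, N}; {F}⁺ = {B, F} — none reach the full schema.
{N, Q}⁺: N→AG adds A, G; AGQ→BFN adds B, F → {A, B, F, G, N, Q}. Minimal: {Q}⁺ = {Q}; {N}⁺ = {A, G, N} — none reach the full schema.
{A, B, G}⁺: AB→FQ adds F, Q; AGQ→BFN adds N → {A, B, F, G, N, Q}. Minimal: {B, G}⁺ = {B, G}; {A, G}⁺ = {A, G}; {A, B}⁺ = {A, B, F, Q} — none reach the full schema.
{A, F, G}⁺: F→B adds B; AB→FQ adds Q; AGQ→BFN adds N → {A, B, F, G, N, Q}. Minimal: {F, G}⁺ = {B, F, G}; {A, G}⁺ = {A, G}; {A, F}⁺ = {A, B, F, Q} — none reach the full schema.
{A, G, Q}⁺: AGQ→BFN adds B, F, N → {A, B, F, G, N, Q}. Minimal: {G, Q}⁺ = {G, Q}; {A, Q}⁺ = {A, Q}; {A, G}⁺ = {A, G} — none reach the full schema.

(B, N), (F, N), (N, Q), (A, B, G), (A, F, G), (A, G, Q)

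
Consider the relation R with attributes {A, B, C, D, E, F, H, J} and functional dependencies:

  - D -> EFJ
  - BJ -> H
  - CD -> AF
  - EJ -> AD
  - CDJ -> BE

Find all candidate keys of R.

Attribute C never appears on the right-hand side of any dependency, so C must belong to every candidate key.
{C}⁺ = {C}, which is not all of the schema, so we must add further attributes.
{C, D}⁺: D→EFJ adds E, F, J; CD→AF adds A; CDJ→BE adds B; BJ→H adds H → {A, B, C, D, E, F, H, J}.
{C, E, J}⁺: EJ→AD adds A, D; CDJ→BE adds B; D→EFJ adds F; BJ→H adds H → {A, B, C, D, E, F, H, J}.
Any other superkey contains one of these as a subset, so there are no further candidate keys.

{C, D}, {C, E, J}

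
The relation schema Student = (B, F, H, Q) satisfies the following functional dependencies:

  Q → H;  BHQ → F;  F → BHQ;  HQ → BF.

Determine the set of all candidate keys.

{F}⁺: F→BHQ adds B, H, Q → {B, F, H, Q}.
{Q}⁺: Q→H adds H; HQ→BF adds B, F → {B, F, H, Q}.

{F}; {Q}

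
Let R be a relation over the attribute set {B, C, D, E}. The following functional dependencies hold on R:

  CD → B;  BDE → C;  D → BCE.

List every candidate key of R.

{D}⁺: D→BCE adds B, C, E → {B, C, D, E}.

(D)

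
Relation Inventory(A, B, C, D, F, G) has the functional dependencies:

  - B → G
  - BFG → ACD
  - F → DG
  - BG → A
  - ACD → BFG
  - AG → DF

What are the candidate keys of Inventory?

(B); (A, C, D); (A, C, F); (A, C, G)

{B}⁺: B→G adds G; BG→A adds A; AG→DF adds D, F; BFG→ACD adds C → {A, B, C, D, F, G}.
{A, C, D}⁺: ACD→BFG adds B, F, G → {A, B, C, D, F, G}. Minimal: {C, D}⁺ = {C, D}; {A, D}⁺ = {A, D}; {A, C}⁺ = {A, C} — none reach the full schema.
{A, C, F}⁺: F→DG adds D, G; ACD→BFG adds B → {A, B, C, D, F, G}. Minimal: {C, F}⁺ = {C, D, F, G}; {A, F}⁺ = {A, D, F, G}; {A, C}⁺ = {A, C} — none reach the full schema.
{A, C, G}⁺: AG→DF adds D, F; ACD→BFG adds B → {A, B, C, D, F, G}. Minimal: {C, G}⁺ = {C, G}; {A, G}⁺ = {A, D, F, G}; {A, C}⁺ = {A, C} — none reach the full schema.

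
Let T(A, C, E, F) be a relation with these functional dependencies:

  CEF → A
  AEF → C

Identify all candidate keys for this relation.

{A, E, F}, {C, E, F}

Attributes E, F never appear on any right-hand side, so every candidate key must contain {E, F}.
{E, F}⁺ = {E, F}, which is not all of the schema, so we must add further attributes.
{A, E, F}⁺: AEF→C adds C → {A, C, E, F}. Minimal: {E, F}⁺ = {E, F}; {A, F}⁺ = {A, F}; {A, E}⁺ = {A, E} — none reach the full schema.
{C, E, F}⁺: CEF→A adds A → {A, C, E, F}. Minimal: {E, F}⁺ = {E, F}; {C, F}⁺ = {C, F}; {C, E}⁺ = {C, E} — none reach the full schema.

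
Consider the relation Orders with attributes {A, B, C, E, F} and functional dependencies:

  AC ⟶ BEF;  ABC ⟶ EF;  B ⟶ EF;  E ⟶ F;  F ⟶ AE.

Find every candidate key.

Attribute C never appears on the right-hand side of any dependency, so C must belong to every candidate key.
{C}⁺ = {C}, which is not all of the schema, so we must add further attributes.
{A, C}⁺: AC→BEF adds B, E, F → {A, B, C, E, F}. Minimal: {C}⁺ = {C}; {A}⁺ = {A} — none reach the full schema.
{B, C}⁺: B→EF adds E, F; F→AE adds A → {A, B, C, E, F}. Minimal: {C}⁺ = {C}; {B}⁺ = {A, B, E, F} — none reach the full schema.
{C, E}⁺: E→F adds F; F→AE adds A; AC→BEF adds B → {A, B, C, E, F}. Minimal: {E}⁺ = {A, E, F}; {C}⁺ = {C} — none reach the full schema.
{C, F}⁺: F→AE adds A, E; AC→BEF adds B → {A, B, C, E, F}. Minimal: {F}⁺ = {A, E, F}; {C}⁺ = {C} — none reach the full schema.

{A, C}, {B, C}, {C, E}, {C, F}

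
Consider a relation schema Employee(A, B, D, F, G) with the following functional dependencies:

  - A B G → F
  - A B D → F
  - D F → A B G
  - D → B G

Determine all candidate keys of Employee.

Attribute D never appears on the right-hand side of any dependency, so D must belong to every candidate key.
{D}⁺ = {B, D, G}, which is not all of the schema, so we must add further attributes.
{A, D}⁺: D→BG adds B, G; ABG→F adds F → {A, B, D, F, G}. Minimal: {D}⁺ = {B, D, G}; {A}⁺ = {A} — none reach the full schema.
{D, F}⁺: DF→ABG adds A, B, G → {A, B, D, F, G}. Minimal: {F}⁺ = {F}; {D}⁺ = {B, D, G} — none reach the full schema.

AD, DF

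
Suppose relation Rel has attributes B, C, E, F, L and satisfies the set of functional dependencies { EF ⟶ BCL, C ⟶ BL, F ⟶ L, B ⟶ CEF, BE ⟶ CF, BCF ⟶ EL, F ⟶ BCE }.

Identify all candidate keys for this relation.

B; C; F

{B}⁺: B→CEF adds C, E, F; BCF→EL adds L → {B, C, E, F, L}.
{C}⁺: C→BL adds B, L; B→CEF adds E, F → {B, C, E, F, L}.
{F}⁺: F→L adds L; F→BCE adds B, C, E → {B, C, E, F, L}.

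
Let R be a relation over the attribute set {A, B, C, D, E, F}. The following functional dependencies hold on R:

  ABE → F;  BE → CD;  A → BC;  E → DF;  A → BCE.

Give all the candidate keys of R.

A

{A}⁺: A→BC adds B, C; A→BCE adds E; ABE→F adds F; BE→CD adds D → {A, B, C, D, E, F}.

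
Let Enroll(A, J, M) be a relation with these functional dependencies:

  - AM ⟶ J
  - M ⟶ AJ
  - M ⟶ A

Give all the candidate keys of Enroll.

{M}

Attribute M never appears on the right-hand side of any dependency, so M must belong to every candidate key.
{M}⁺ = {A, J, M}, which is all of the schema, so {M} is the only candidate key.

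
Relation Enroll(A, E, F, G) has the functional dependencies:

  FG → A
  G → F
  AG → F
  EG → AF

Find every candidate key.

{E, G}⁺: G→F adds F; EG→AF adds A → {A, E, F, G}. Minimal: {G}⁺ = {A, F, G}; {E}⁺ = {E} — none reach the full schema.
No other minimal superkey exists.

{E, G}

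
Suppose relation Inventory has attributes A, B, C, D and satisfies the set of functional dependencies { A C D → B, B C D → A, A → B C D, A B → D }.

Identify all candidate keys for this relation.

A, BCD

{A}⁺: A→BCD adds B, C, D → {A, B, C, D}.
{B, C, D}⁺: BCD→A adds A → {A, B, C, D}.
Any other superkey contains one of these as a subset, so there are no further candidate keys.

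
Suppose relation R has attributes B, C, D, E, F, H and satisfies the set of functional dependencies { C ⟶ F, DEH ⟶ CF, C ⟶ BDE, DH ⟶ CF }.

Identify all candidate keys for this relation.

Attribute H never appears on the right-hand side of any dependency, so H must belong to every candidate key.
{H}⁺ = {H}, which is not all of the schema, so we must add further attributes.
{C, H}⁺: C→F adds F; C→BDE adds B, D, E → {B, C, D, E, F, H}. Minimal: {H}⁺ = {H}; {C}⁺ = {B, C, D, E, F} — none reach the full schema.
{D, H}⁺: DH→CF adds C, F; C→BDE adds B, E → {B, C, D, E, F, H}. Minimal: {H}⁺ = {H}; {D}⁺ = {D} — none reach the full schema.

(C, H), (D, H)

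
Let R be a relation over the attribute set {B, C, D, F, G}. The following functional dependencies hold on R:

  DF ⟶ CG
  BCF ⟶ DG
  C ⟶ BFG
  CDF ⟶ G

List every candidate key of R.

{C}, {D, F}

{C}⁺: C→BFG adds B, F, G; BCF→DG adds D → {B, C, D, F, G}.
{D, F}⁺: DF→CG adds C, G; C→BFG adds B → {B, C, D, F, G}.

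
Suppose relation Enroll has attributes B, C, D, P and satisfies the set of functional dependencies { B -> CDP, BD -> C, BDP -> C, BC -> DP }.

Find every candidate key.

Attribute B never appears on the right-hand side of any dependency, so B must belong to every candidate key.
{B}⁺ = {B, C, D, P}, which is all of the schema, so {B} is the only candidate key.

{B}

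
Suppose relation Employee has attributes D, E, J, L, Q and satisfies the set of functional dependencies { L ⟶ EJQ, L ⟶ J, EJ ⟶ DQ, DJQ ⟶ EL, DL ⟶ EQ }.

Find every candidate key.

{L}⁺: L→EJQ adds E, J, Q; EJ→DQ adds D → {D, E, J, L, Q}.
{E, J}⁺: EJ→DQ adds D, Q; DJQ→EL adds L → {D, E, J, L, Q}. Minimal: {J}⁺ = {J}; {E}⁺ = {E} — none reach the full schema.
{D, J, Q}⁺: DJQ→EL adds E, L → {D, E, J, L, Q}. Minimal: {J, Q}⁺ = {J, Q}; {D, Q}⁺ = {D, Q}; {D, J}⁺ = {D, J} — none reach the full schema.

{L}; {E, J}; {D, J, Q}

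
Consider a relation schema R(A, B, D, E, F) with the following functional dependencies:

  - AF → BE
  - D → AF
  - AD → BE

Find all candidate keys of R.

Attribute D never appears on the right-hand side of any dependency, so D must belong to every candidate key.
{D}⁺ = {A, B, D, E, F}, which is all of the schema, so {D} is the only candidate key.

D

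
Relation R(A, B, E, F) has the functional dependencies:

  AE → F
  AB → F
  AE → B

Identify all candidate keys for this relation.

{A, E}⁺: AE→F adds F; AE→B adds B → {A, B, E, F}.

{A, E}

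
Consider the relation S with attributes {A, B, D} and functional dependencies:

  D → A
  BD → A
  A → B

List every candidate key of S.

D

{D}⁺: D→A adds A; A→B adds B → {A, B, D}.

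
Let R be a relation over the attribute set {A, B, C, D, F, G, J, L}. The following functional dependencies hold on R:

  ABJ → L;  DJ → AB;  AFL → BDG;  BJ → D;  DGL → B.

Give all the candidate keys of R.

(B, C, F, J); (C, D, F, J); (A, C, F, J, L)

Attributes C, F, J never appear on any right-hand side, so every candidate key must contain {C, F, J}.
{C, F, J}⁺ = {C, F, J}, which is not all of the schema, so we must add further attributes.
{B, C, F, J}⁺: BJ→D adds D; DJ→AB adds A; ABJ→L adds L; AFL→BDG adds G → {A, B, C, D, F, G, J, L}. Minimal: {C, F, J}⁺ = {C, F, J}; {B, F, J}⁺ = {A, B, D, F, G, J, L}; {B, C, J}⁺ = {A, B, C, D, J, L}; … — none reach the full schema.
{C, D, F, J}⁺: DJ→AB adds A, B; ABJ→L adds L; AFL→BDG adds G → {A, B, C, D, F, G, J, L}. Minimal: {D, F, J}⁺ = {A, B, D, F, G, J, L}; {C, F, J}⁺ = {C, F, J}; {C, D, J}⁺ = {A, B, C, D, J, L}; … — none reach the full schema.
{A, C, F, J, L}⁺: AFL→BDG adds B, D, G → {A, B, C, D, F, G, J, L}. Minimal: {C, F, J, L}⁺ = {C, F, J, L}; {A, F, J, L}⁺ = {A, B, D, F, G, J, L}; {A, C, J, L}⁺ = {A, C, J, L}; … — none reach the full schema.
Any other superkey contains one of these as a subset, so there are no further candidate keys.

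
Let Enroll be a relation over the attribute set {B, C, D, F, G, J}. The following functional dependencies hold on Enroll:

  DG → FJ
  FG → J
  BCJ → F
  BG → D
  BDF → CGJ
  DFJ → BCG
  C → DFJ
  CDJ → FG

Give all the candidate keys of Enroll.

{C}, {B, G}, {D, G}, {B, D, F}, {D, F, J}

{C}⁺: C→DFJ adds D, F, J; CDJ→FG adds G; DFJ→BCG adds B → {B, C, D, F, G, J}.
{B, G}⁺: BG→D adds D; DG→FJ adds F, J; BDF→CGJ adds C → {B, C, D, F, G, J}.
{D, G}⁺: DG→FJ adds F, J; DFJ→BCG adds B, C → {B, C, D, F, G, J}.
{B, D, F}⁺: BDF→CGJ adds C, G, J → {B, C, D, F, G, J}.
{D, F, J}⁺: DFJ→BCG adds B, C, G → {B, C, D, F, G, J}.
Any other superkey contains one of these as a subset, so there are no further candidate keys.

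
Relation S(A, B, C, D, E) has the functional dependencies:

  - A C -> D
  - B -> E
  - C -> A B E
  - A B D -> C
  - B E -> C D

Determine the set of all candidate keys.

{B}⁺: B→E adds E; BE→CD adds C, D; C→ABE adds A → {A, B, C, D, E}.
{C}⁺: C→ABE adds A, B, E; BE→CD adds D → {A, B, C, D, E}.
Any other superkey contains one of these as a subset, so there are no further candidate keys.

{B}; {C}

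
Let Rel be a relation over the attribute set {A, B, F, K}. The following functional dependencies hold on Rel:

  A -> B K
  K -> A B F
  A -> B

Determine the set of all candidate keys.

{A}, {K}

{A}⁺: A→BK adds B, K; K→ABF adds F → {A, B, F, K}.
{K}⁺: K→ABF adds A, B, F → {A, B, F, K}.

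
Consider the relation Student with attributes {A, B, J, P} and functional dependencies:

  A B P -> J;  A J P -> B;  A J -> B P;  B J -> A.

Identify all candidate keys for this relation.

AJ, BJ, ABP

{A, J}⁺: AJ→BP adds B, P → {A, B, J, P}. Minimal: {J}⁺ = {J}; {A}⁺ = {A} — none reach the full schema.
{B, J}⁺: BJ→A adds A; AJ→BP adds P → {A, B, J, P}. Minimal: {J}⁺ = {J}; {B}⁺ = {B} — none reach the full schema.
{A, B, P}⁺: ABP→J adds J → {A, B, J, P}. Minimal: {B, P}⁺ = {B, P}; {A, P}⁺ = {A, P}; {A, B}⁺ = {A, B} — none reach the full schema.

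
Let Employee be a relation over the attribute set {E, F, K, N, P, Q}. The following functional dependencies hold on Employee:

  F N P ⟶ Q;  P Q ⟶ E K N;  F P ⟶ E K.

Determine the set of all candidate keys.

Attributes F, P never appear on any right-hand side, so every candidate key must contain {F, P}.
{F, P}⁺ = {E, F, K, P}, which is not all of the schema, so we must add further attributes.
{F, N, P}⁺: FNP→Q adds Q; PQ→EKN adds E, K → {E, F, K, N, P, Q}. Minimal: {N, P}⁺ = {N, P}; {F, P}⁺ = {E, F, K, P}; {F, N}⁺ = {F, N} — none reach the full schema.
{F, P, Q}⁺: PQ→EKN adds E, K, N → {E, F, K, N, P, Q}. Minimal: {P, Q}⁺ = {E, K, N, P, Q}; {F, Q}⁺ = {F, Q}; {F, P}⁺ = {E, F, K, P} — none reach the full schema.

FNP; FPQ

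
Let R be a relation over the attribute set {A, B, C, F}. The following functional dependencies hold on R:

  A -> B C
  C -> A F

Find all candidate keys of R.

{A}, {C}

{A}⁺: A→BC adds B, C; C→AF adds F → {A, B, C, F}.
{C}⁺: C→AF adds A, F; A→BC adds B → {A, B, C, F}.
Any other superkey contains one of these as a subset, so there are no further candidate keys.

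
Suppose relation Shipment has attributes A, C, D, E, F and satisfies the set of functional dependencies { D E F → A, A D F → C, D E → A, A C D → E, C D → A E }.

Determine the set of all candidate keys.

{A, D, F}; {C, D, F}; {D, E, F}

Attributes D, F never appear on any right-hand side, so every candidate key must contain {D, F}.
{D, F}⁺ = {D, F}, which is not all of the schema, so we must add further attributes.
{A, D, F}⁺: ADF→C adds C; ACD→E adds E → {A, C, D, E, F}. Minimal: {D, F}⁺ = {D, F}; {A, F}⁺ = {A, F}; {A, D}⁺ = {A, D} — none reach the full schema.
{C, D, F}⁺: CD→AE adds A, E → {A, C, D, E, F}. Minimal: {D, F}⁺ = {D, F}; {C, F}⁺ = {C, F}; {C, D}⁺ = {A, C, D, E} — none reach the full schema.
{D, E, F}⁺: DEF→A adds A; ADF→C adds C → {A, C, D, E, F}. Minimal: {E, F}⁺ = {E, F}; {D, F}⁺ = {D, F}; {D, E}⁺ = {A, D, E} — none reach the full schema.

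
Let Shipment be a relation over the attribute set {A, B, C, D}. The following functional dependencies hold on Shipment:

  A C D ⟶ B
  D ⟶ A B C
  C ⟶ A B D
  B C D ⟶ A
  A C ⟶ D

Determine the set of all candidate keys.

{C}, {D}

{C}⁺: C→ABD adds A, B, D → {A, B, C, D}.
{D}⁺: D→ABC adds A, B, C → {A, B, C, D}.
Any other superkey contains one of these as a subset, so there are no further candidate keys.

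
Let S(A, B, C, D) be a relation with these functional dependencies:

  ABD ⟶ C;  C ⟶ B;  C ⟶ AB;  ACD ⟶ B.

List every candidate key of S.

(C, D), (A, B, D)

Attribute D never appears on the right-hand side of any dependency, so D must belong to every candidate key.
{D}⁺ = {D}, which is not all of the schema, so we must add further attributes.
{C, D}⁺: C→B adds B; C→AB adds A → {A, B, C, D}.
{A, B, D}⁺: ABD→C adds C → {A, B, C, D}.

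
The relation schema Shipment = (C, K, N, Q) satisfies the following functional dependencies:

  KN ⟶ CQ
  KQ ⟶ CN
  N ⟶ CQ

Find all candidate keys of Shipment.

{K, N}⁺: KN→CQ adds C, Q → {C, K, N, Q}. Minimal: {N}⁺ = {C, N, Q}; {K}⁺ = {K} — none reach the full schema.
{K, Q}⁺: KQ→CN adds C, N → {C, K, N, Q}. Minimal: {Q}⁺ = {Q}; {K}⁺ = {K} — none reach the full schema.

KN; KQ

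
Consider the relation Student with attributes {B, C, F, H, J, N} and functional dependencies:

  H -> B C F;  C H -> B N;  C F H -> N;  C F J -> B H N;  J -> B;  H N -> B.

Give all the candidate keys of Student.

{H, J}, {C, F, J}

{H, J}⁺: H→BCF adds B, C, F; CH→BN adds N → {B, C, F, H, J, N}. Minimal: {J}⁺ = {B, J}; {H}⁺ = {B, C, F, H, N} — none reach the full schema.
{C, F, J}⁺: CFJ→BHN adds B, H, N → {B, C, F, H, J, N}. Minimal: {F, J}⁺ = {B, F, J}; {C, J}⁺ = {B, C, J}; {C, F}⁺ = {C, F} — none reach the full schema.
Any other superkey contains one of these as a subset, so there are no further candidate keys.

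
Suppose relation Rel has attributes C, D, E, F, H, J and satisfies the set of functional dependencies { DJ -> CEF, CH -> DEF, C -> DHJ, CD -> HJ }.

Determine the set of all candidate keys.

(C), (D, J)

{C}⁺: C→DHJ adds D, H, J; DJ→CEF adds E, F → {C, D, E, F, H, J}.
{D, J}⁺: DJ→CEF adds C, E, F; C→DHJ adds H → {C, D, E, F, H, J}.
Any other superkey contains one of these as a subset, so there are no further candidate keys.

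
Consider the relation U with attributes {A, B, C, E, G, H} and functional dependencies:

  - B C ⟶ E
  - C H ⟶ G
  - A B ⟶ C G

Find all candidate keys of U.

Attributes A, B, H never appear on any right-hand side, so every candidate key must contain {A, B, H}.
{A, B, H}⁺ = {A, B, C, E, G, H}, which is all of the schema, so {A, B, H} is the only candidate key.

{A, B, H}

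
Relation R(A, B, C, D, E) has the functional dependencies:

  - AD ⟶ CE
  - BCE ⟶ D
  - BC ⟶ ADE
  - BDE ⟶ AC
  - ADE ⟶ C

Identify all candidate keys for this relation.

Attribute B never appears on the right-hand side of any dependency, so B must belong to every candidate key.
{B}⁺ = {B}, which is not all of the schema, so we must add further attributes.
{B, C}⁺: BC→ADE adds A, D, E → {A, B, C, D, E}. Minimal: {C}⁺ = {C}; {B}⁺ = {B} — none reach the full schema.
{A, B, D}⁺: AD→CE adds C, E → {A, B, C, D, E}. Minimal: {B, D}⁺ = {B, D}; {A, D}⁺ = {A, C, D, E}; {A, B}⁺ = {A, B} — none reach the full schema.
{B, D, E}⁺: BDE→AC adds A, C → {A, B, C, D, E}. Minimal: {D, E}⁺ = {D, E}; {B, E}⁺ = {B, E}; {B, D}⁺ = {B, D} — none reach the full schema.

{B, C}, {A, B, D}, {B, D, E}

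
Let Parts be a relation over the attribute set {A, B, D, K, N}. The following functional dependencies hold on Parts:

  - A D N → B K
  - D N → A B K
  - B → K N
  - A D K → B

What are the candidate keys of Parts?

Attribute D never appears on the right-hand side of any dependency, so D must belong to every candidate key.
{D}⁺ = {D}, which is not all of the schema, so we must add further attributes.
{B, D}⁺: B→KN adds K, N; DN→ABK adds A → {A, B, D, K, N}. Minimal: {D}⁺ = {D}; {B}⁺ = {B, K, N} — none reach the full schema.
{D, N}⁺: DN→ABK adds A, B, K → {A, B, D, K, N}. Minimal: {N}⁺ = {N}; {D}⁺ = {D} — none reach the full schema.
{A, D, K}⁺: ADK→B adds B; B→KN adds N → {A, B, D, K, N}. Minimal: {D, K}⁺ = {D, K}; {A, K}⁺ = {A, K}; {A, D}⁺ = {A, D} — none reach the full schema.

{B, D}, {D, N}, {A, D, K}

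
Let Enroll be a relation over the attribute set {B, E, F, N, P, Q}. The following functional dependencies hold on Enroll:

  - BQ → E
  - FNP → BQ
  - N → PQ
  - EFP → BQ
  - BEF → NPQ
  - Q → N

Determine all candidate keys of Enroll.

{F, N}⁺: N→PQ adds P, Q; FNP→BQ adds B; BQ→E adds E → {B, E, F, N, P, Q}. Minimal: {N}⁺ = {N, P, Q}; {F}⁺ = {F} — none reach the full schema.
{F, Q}⁺: Q→N adds N; N→PQ adds P; FNP→BQ adds B; BQ→E adds E → {B, E, F, N, P, Q}. Minimal: {Q}⁺ = {N, P, Q}; {F}⁺ = {F} — none reach the full schema.
{B, E, F}⁺: BEF→NPQ adds N, P, Q → {B, E, F, N, P, Q}. Minimal: {E, F}⁺ = {E, F}; {B, F}⁺ = {B, F}; {B, E}⁺ = {B, E} — none reach the full schema.
{E, F, P}⁺: EFP→BQ adds B, Q; BEF→NPQ adds N → {B, E, F, N, P, Q}. Minimal: {F, P}⁺ = {F, P}; {E, P}⁺ = {E, P}; {E, F}⁺ = {E, F} — none reach the full schema.

{F, N}, {F, Q}, {B, E, F}, {E, F, P}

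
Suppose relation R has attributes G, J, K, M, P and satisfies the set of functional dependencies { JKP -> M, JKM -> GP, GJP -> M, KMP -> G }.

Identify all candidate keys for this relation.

{J, K, M}; {J, K, P}

Attributes J, K never appear on any right-hand side, so every candidate key must contain {J, K}.
{J, K}⁺ = {J, K}, which is not all of the schema, so we must add further attributes.
{J, K, M}⁺: JKM→GP adds G, P → {G, J, K, M, P}. Minimal: {K, M}⁺ = {K, M}; {J, M}⁺ = {J, M}; {J, K}⁺ = {J, K} — none reach the full schema.
{J, K, P}⁺: JKP→M adds M; JKM→GP adds G → {G, J, K, M, P}. Minimal: {K, P}⁺ = {K, P}; {J, P}⁺ = {J, P}; {J, K}⁺ = {J, K} — none reach the full schema.
Any other superkey contains one of these as a subset, so there are no further candidate keys.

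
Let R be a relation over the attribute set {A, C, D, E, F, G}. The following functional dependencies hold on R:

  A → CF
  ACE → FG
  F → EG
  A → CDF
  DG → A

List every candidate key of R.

{A}, {D, F}, {D, G}

{A}⁺: A→CF adds C, F; F→EG adds E, G; A→CDF adds D → {A, C, D, E, F, G}.
{D, F}⁺: F→EG adds E, G; DG→A adds A; A→CF adds C → {A, C, D, E, F, G}. Minimal: {F}⁺ = {E, F, G}; {D}⁺ = {D} — none reach the full schema.
{D, G}⁺: DG→A adds A; A→CF adds C, F; F→EG adds E → {A, C, D, E, F, G}. Minimal: {G}⁺ = {G}; {D}⁺ = {D} — none reach the full schema.
Any other superkey contains one of these as a subset, so there are no further candidate keys.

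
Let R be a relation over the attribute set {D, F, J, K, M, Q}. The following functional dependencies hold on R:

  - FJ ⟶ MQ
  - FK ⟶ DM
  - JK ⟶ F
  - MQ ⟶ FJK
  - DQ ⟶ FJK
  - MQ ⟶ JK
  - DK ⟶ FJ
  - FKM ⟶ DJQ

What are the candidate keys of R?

{D, K}⁺: DK→FJ adds F, J; FJ→MQ adds M, Q → {D, F, J, K, M, Q}. Minimal: {K}⁺ = {K}; {D}⁺ = {D} — none reach the full schema.
{D, Q}⁺: DQ→FJK adds F, J, K; FJ→MQ adds M → {D, F, J, K, M, Q}. Minimal: {Q}⁺ = {Q}; {D}⁺ = {D} — none reach the full schema.
{F, J}⁺: FJ→MQ adds M, Q; MQ→FJK adds K; FKM→DJQ adds D → {D, F, J, K, M, Q}. Minimal: {J}⁺ = {J}; {F}⁺ = {F} — none reach the full schema.
{F, K}⁺: FK→DM adds D, M; DK→FJ adds J; FKM→DJQ adds Q → {D, F, J, K, M, Q}. Minimal: {K}⁺ = {K}; {F}⁺ = {F} — none reach the full schema.
{J, K}⁺: JK→F adds F; FJ→MQ adds M, Q; FK→DM adds D → {D, F, J, K, M, Q}. Minimal: {K}⁺ = {K}; {J}⁺ = {J} — none reach the full schema.
{M, Q}⁺: MQ→FJK adds F, J, K; FKM→DJQ adds D → {D, F, J, K, M, Q}. Minimal: {Q}⁺ = {Q}; {M}⁺ = {M} — none reach the full schema.
Any other superkey contains one of these as a subset, so there are no further candidate keys.

DK; DQ; FJ; FK; JK; MQ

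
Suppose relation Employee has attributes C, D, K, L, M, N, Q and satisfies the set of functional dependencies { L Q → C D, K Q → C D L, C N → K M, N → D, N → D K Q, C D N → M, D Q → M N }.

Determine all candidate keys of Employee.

{N}⁺: N→D adds D; N→DKQ adds K, Q; DQ→MN adds M; KQ→CDL adds C, L → {C, D, K, L, M, N, Q}.
{D, Q}⁺: DQ→MN adds M, N; N→DKQ adds K; KQ→CDL adds C, L → {C, D, K, L, M, N, Q}. Minimal: {Q}⁺ = {Q}; {D}⁺ = {D} — none reach the full schema.
{K, Q}⁺: KQ→CDL adds C, D, L; DQ→MN adds M, N → {C, D, K, L, M, N, Q}. Minimal: {Q}⁺ = {Q}; {K}⁺ = {K} — none reach the full schema.
{L, Q}⁺: LQ→CD adds C, D; DQ→MN adds M, N; CN→KM adds K → {C, D, K, L, M, N, Q}. Minimal: {Q}⁺ = {Q}; {L}⁺ = {L} — none reach the full schema.
Any other superkey contains one of these as a subset, so there are no further candidate keys.

{N}, {D, Q}, {K, Q}, {L, Q}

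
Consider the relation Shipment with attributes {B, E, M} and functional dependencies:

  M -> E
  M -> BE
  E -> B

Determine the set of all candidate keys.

(M)

{M}⁺: M→E adds E; M→BE adds B → {B, E, M}.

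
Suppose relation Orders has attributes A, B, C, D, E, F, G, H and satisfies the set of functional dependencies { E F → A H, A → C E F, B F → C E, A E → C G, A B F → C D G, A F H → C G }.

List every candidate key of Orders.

Attribute B never appears on the right-hand side of any dependency, so B must belong to every candidate key.
{B}⁺ = {B}, which is not all of the schema, so we must add further attributes.
{A, B}⁺: A→CEF adds C, E, F; AE→CG adds G; ABF→CDG adds D; EF→AH adds H → {A, B, C, D, E, F, G, H}. Minimal: {B}⁺ = {B}; {A}⁺ = {A, C, E, F, G, H} — none reach the full schema.
{B, F}⁺: BF→CE adds C, E; EF→AH adds A, H; AE→CG adds G; ABF→CDG adds D → {A, B, C, D, E, F, G, H}. Minimal: {F}⁺ = {F}; {B}⁺ = {B} — none reach the full schema.

{A, B}, {B, F}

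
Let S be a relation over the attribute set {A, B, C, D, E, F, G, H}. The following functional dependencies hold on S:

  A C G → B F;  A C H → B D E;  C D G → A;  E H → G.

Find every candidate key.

(A, C, H); (C, D, E, H); (C, D, G, H)

Attributes C, H never appear on any right-hand side, so every candidate key must contain {C, H}.
{C, H}⁺ = {C, H}, which is not all of the schema, so we must add further attributes.
{A, C, H}⁺: ACH→BDE adds B, D, E; EH→G adds G; ACG→BF adds F → {A, B, C, D, E, F, G, H}. Minimal: {C, H}⁺ = {C, H}; {A, H}⁺ = {A, H}; {A, C}⁺ = {A, C} — none reach the full schema.
{C, D, E, H}⁺: EH→G adds G; CDG→A adds A; ACG→BF adds B, F → {A, B, C, D, E, F, G, H}. Minimal: {D, E, H}⁺ = {D, E, G, H}; {C, E, H}⁺ = {C, E, G, H}; {C, D, H}⁺ = {C, D, H}; … — none reach the full schema.
{C, D, G, H}⁺: CDG→A adds A; ACG→BF adds B, F; ACH→BDE adds E → {A, B, C, D, E, F, G, H}. Minimal: {D, G, H}⁺ = {D, G, H}; {C, G, H}⁺ = {C, G, H}; {C, D, H}⁺ = {C, D, H}; … — none reach the full schema.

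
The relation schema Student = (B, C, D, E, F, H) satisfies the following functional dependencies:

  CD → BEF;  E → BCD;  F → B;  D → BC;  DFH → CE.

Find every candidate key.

Attribute H never appears on the right-hand side of any dependency, so H must belong to every candidate key.
{H}⁺ = {H}, which is not all of the schema, so we must add further attributes.
{D, H}⁺: D→BC adds B, C; CD→BEF adds E, F → {B, C, D, E, F, H}. Minimal: {H}⁺ = {H}; {D}⁺ = {B, C, D, E, F} — none reach the full schema.
{E, H}⁺: E→BCD adds B, C, D; CD→BEF adds F → {B, C, D, E, F, H}. Minimal: {H}⁺ = {H}; {E}⁺ = {B, C, D, E, F} — none reach the full schema.
Any other superkey contains one of these as a subset, so there are no further candidate keys.

(D, H), (E, H)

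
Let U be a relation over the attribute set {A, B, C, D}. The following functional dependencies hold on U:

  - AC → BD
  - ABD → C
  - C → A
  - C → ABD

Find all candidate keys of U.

{C}⁺: C→A adds A; C→ABD adds B, D → {A, B, C, D}.
{A, B, D}⁺: ABD→C adds C → {A, B, C, D}.
Any other superkey contains one of these as a subset, so there are no further candidate keys.

{C}; {A, B, D}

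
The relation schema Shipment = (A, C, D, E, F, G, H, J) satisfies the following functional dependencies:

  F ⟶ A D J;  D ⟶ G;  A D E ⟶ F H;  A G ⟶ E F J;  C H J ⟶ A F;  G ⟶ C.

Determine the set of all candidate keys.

{F}⁺: F→ADJ adds A, D, J; D→G adds G; AG→EFJ adds E; G→C adds C; ADE→FH adds H → {A, C, D, E, F, G, H, J}.
{A, D}⁺: D→G adds G; AG→EFJ adds E, F, J; G→C adds C; ADE→FH adds H → {A, C, D, E, F, G, H, J}. Minimal: {D}⁺ = {C, D, G}; {A}⁺ = {A} — none reach the full schema.
{A, G}⁺: AG→EFJ adds E, F, J; G→C adds C; F→ADJ adds D; ADE→FH adds H → {A, C, D, E, F, G, H, J}. Minimal: {G}⁺ = {C, G}; {A}⁺ = {A} — none reach the full schema.
{C, H, J}⁺: CHJ→AF adds A, F; F→ADJ adds D; D→G adds G; AG→EFJ adds E → {A, C, D, E, F, G, H, J}. Minimal: {H, J}⁺ = {H, J}; {C, J}⁺ = {C, J}; {C, H}⁺ = {C, H} — none reach the full schema.
{D, H, J}⁺: D→G adds G; G→C adds C; CHJ→AF adds A, F; AG→EFJ adds E → {A, C, D, E, F, G, H, J}. Minimal: {H, J}⁺ = {H, J}; {D, J}⁺ = {C, D, G, J}; {D, H}⁺ = {C, D, G, H} — none reach the full schema.
{G, H, J}⁺: G→C adds C; CHJ→AF adds A, F; F→ADJ adds D; AG→EFJ adds E → {A, C, D, E, F, G, H, J}. Minimal: {H, J}⁺ = {H, J}; {G, J}⁺ = {C, G, J}; {G, H}⁺ = {C, G, H} — none reach the full schema.
Any other superkey contains one of these as a subset, so there are no further candidate keys.

{F}; {A, D}; {A, G}; {C, H, J}; {D, H, J}; {G, H, J}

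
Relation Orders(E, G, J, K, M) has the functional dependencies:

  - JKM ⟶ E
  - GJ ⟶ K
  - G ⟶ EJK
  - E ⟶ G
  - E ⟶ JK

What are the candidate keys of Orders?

(E, M), (G, M), (J, K, M)

Attribute M never appears on the right-hand side of any dependency, so M must belong to every candidate key.
{M}⁺ = {M}, which is not all of the schema, so we must add further attributes.
{E, M}⁺: E→G adds G; E→JK adds J, K → {E, G, J, K, M}. Minimal: {M}⁺ = {M}; {E}⁺ = {E, G, J, K} — none reach the full schema.
{G, M}⁺: G→EJK adds E, J, K → {E, G, J, K, M}. Minimal: {M}⁺ = {M}; {G}⁺ = {E, G, J, K} — none reach the full schema.
{J, K, M}⁺: JKM→E adds E; E→G adds G → {E, G, J, K, M}. Minimal: {K, M}⁺ = {K, M}; {J, M}⁺ = {J, M}; {J, K}⁺ = {J, K} — none reach the full schema.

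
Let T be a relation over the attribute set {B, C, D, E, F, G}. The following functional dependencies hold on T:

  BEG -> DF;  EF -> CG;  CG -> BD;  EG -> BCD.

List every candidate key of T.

{E, F}, {E, G}

{E, F}⁺: EF→CG adds C, G; CG→BD adds B, D → {B, C, D, E, F, G}.
{E, G}⁺: EG→BCD adds B, C, D; BEG→DF adds F → {B, C, D, E, F, G}.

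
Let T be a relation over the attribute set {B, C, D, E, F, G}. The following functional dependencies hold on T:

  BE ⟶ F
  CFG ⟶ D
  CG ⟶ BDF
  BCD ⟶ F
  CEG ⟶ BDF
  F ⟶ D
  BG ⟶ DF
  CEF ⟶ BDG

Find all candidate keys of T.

Attributes C, E never appear on any right-hand side, so every candidate key must contain {C, E}.
{C, E}⁺ = {C, E}, which is not all of the schema, so we must add further attributes.
{B, C, E}⁺: BE→F adds F; F→D adds D; CEF→BDG adds G → {B, C, D, E, F, G}. Minimal: {C, E}⁺ = {C, E}; {B, E}⁺ = {B, D, E, F}; {B, C}⁺ = {B, C} — none reach the full schema.
{C, E, F}⁺: F→D adds D; CEF→BDG adds B, G → {B, C, D, E, F, G}. Minimal: {E, F}⁺ = {D, E, F}; {C, F}⁺ = {C, D, F}; {C, E}⁺ = {C, E} — none reach the full schema.
{C, E, G}⁺: CG→BDF adds B, D, F → {B, C, D, E, F, G}. Minimal: {E, G}⁺ = {E, G}; {C, G}⁺ = {B, C, D, F, G}; {C, E}⁺ = {C, E} — none reach the full schema.
Any other superkey contains one of these as a subset, so there are no further candidate keys.

{B, C, E}, {C, E, F}, {C, E, G}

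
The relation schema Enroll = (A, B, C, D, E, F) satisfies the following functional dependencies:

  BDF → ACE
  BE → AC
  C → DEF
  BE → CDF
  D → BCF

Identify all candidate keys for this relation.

C; D; BE

{C}⁺: C→DEF adds D, E, F; D→BCF adds B; BDF→ACE adds A → {A, B, C, D, E, F}.
{D}⁺: D→BCF adds B, C, F; BDF→ACE adds A, E → {A, B, C, D, E, F}.
{B, E}⁺: BE→AC adds A, C; C→DEF adds D, F → {A, B, C, D, E, F}. Minimal: {E}⁺ = {E}; {B}⁺ = {B} — none reach the full schema.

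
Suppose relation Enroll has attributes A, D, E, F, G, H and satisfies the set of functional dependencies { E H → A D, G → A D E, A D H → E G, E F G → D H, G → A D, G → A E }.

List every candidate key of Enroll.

{F, G}; {E, F, H}; {A, D, F, H}

{F, G}⁺: G→ADE adds A, D, E; EFG→DH adds H → {A, D, E, F, G, H}. Minimal: {G}⁺ = {A, D, E, G}; {F}⁺ = {F} — none reach the full schema.
{E, F, H}⁺: EH→AD adds A, D; ADH→EG adds G → {A, D, E, F, G, H}. Minimal: {F, H}⁺ = {F, H}; {E, H}⁺ = {A, D, E, G, H}; {E, F}⁺ = {E, F} — none reach the full schema.
{A, D, F, H}⁺: ADH→EG adds E, G → {A, D, E, F, G, H}. Minimal: {D, F, H}⁺ = {D, F, H}; {A, F, H}⁺ = {A, F, H}; {A, D, H}⁺ = {A, D, E, G, H}; … — none reach the full schema.
Any other superkey contains one of these as a subset, so there are no further candidate keys.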